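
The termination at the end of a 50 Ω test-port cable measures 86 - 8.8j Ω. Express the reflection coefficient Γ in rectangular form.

Γ ≈ 0.268 − j0.0474

Γ = (Z_L − Z_0)/(Z_L + Z_0) = (36 − j8.8)/(136 − j8.8)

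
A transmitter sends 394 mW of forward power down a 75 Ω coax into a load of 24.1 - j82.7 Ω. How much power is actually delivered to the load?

|Γ| = |(-50.9 − j82.7)/(99.1 − j82.7)| = 0.752
|Γ|² = 0.566
P_refl = |Γ|²·P_inc = 223 mW, P_del = (1 − |Γ|²)·P_inc = 171 mW

P_delivered ≈ 171 mW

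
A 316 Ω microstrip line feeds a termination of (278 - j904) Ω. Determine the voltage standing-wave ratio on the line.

Γ = (Z_L − Z_0)/(Z_L + Z_0) = (-38 − j904)/(594 − j904)
|Γ| = 905/1080 = 0.836
VSWR = (1 + |Γ|)/(1 − |Γ|) = 1.84/0.164

VSWR ≈ 11.2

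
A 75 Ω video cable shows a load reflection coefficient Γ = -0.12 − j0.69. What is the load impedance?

Z_L = Z_0·(1 + Γ)/(1 − Γ) = 75·(0.88 − j0.69)/(1.12 + j0.69)

Z_L ≈ 22.1 − j59.8 Ω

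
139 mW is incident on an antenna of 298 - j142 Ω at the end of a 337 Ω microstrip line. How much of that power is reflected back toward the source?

|Γ| = |(-39 − j142)/(635 − j142)| = 0.226
|Γ|² = 0.0512
P_refl = |Γ|²·P_inc = 7.12 mW, P_del = (1 − |Γ|²)·P_inc = 132 mW

P_reflected ≈ 7.12 mW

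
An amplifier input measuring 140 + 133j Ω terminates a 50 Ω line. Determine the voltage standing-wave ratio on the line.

VSWR ≈ 5.5

Γ = (Z_L − Z_0)/(Z_L + Z_0) = (90 + j133)/(190 + j133)
|Γ| = 161/232 = 0.692
VSWR = (1 + |Γ|)/(1 − |Γ|) = 1.69/0.308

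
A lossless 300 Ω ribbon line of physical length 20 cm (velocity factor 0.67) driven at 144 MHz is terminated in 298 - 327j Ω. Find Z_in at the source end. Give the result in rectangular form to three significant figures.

Z_in ≈ 107 − j34.9 Ω

λ = v/f = 0.67·c / 144 MHz = 1.4 m
βl = 2π·l/λ = 2π × 0.143 = 51.6°
tan(βl) = tan(51.6°) = 1.26
Z_in = Z_0·(Z_L + jZ_0·tanβl)/(Z_0 + jZ_L·tanβl)
     = 300·(298 + j51.3)/(712 + j376)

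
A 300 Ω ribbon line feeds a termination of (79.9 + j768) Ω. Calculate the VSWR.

VSWR ≈ 28.6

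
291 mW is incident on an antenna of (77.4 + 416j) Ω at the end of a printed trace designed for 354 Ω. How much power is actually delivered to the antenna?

|Γ| = |(-276.6 + j416)/(431.4 + j416)| = 0.834
|Γ|² = 0.695
P_refl = |Γ|²·P_inc = 202 mW, P_del = (1 − |Γ|²)·P_inc = 88.8 mW

P_delivered ≈ 88.8 mW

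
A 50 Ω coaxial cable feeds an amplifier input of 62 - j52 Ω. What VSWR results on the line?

VSWR ≈ 2.52

Γ = (Z_L − Z_0)/(Z_L + Z_0) = (12 − j52)/(112 − j52)
|Γ| = 53.4/123 = 0.432
VSWR = (1 + |Γ|)/(1 − |Γ|) = 1.43/0.568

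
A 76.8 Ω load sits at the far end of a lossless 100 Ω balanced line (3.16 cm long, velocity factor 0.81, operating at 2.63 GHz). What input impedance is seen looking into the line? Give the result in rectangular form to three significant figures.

λ = v/f = 0.81·c / 2.63 GHz = 0.0924 m
βl = 2π·l/λ = 2π × 0.342 = 123°
tan(βl) = tan(123°) = -1.53
Z_in = Z_0·(Z_L + jZ_0·tanβl)/(Z_0 + jZ_L·tanβl)
     = 100·(76.8 − j153)/(100 − j118)

Z_in ≈ 108 − j26.4 Ω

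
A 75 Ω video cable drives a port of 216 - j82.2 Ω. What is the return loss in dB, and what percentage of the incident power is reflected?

Γ = (141 − j82.2)/(291 − j82.2), |Γ| = 0.54
RL = −20·log₁₀(0.54) = 5.36 dB
P_refl/P_inc = |Γ|² = 0.291

RL ≈ 5.36 dB; 29.1% of incident power reflected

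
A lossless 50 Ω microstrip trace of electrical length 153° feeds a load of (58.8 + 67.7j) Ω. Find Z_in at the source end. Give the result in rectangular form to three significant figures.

tan(βl) = tan(153°) = -0.51
Z_in = Z_0·(Z_L + jZ_0·tanβl)/(Z_0 + jZ_L·tanβl)
     = 50·(58.8 + j42.2)/(84.5 − j30)

Z_in ≈ 23 + j33.2 Ω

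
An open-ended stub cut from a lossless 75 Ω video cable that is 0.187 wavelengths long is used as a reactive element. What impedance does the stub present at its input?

βl = 2π × 0.187 = 67.3°
tan(βl) = 2.39
For an open-ended stub, Z_in = −jZ_0·cot(βl) = −jZ_0/tan(βl)

Z_in ≈ −j31.3 Ω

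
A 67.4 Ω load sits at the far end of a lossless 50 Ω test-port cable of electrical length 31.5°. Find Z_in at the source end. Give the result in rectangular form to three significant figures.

Z_in ≈ 55.1 − j14.9 Ω

tan(βl) = tan(31.5°) = 0.613
Z_in = Z_0·(Z_L + jZ_0·tanβl)/(Z_0 + jZ_L·tanβl)
     = 50·(67.4 + j30.6)/(50 + j41.3)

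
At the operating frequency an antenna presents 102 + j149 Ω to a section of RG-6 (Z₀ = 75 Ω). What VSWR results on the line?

Γ = (Z_L − Z_0)/(Z_L + Z_0) = (27 + j149)/(177 + j149)
|Γ| = 151/231 = 0.654
VSWR = (1 + |Γ|)/(1 − |Γ|) = 1.65/0.346

VSWR ≈ 4.79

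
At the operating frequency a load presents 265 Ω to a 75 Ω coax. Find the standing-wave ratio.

Γ = (265 − 75)/(265 + 75) = 0.559
VSWR = (1 + 0.559)/(1 − 0.559)

VSWR ≈ 3.53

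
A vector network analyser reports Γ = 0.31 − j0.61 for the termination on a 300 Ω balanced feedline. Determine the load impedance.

Z_L = Z_0·(1 + Γ)/(1 − Γ) = 300·(1.31 − j0.61)/(0.69 + j0.61)

Z_L ≈ 188 − j432 Ω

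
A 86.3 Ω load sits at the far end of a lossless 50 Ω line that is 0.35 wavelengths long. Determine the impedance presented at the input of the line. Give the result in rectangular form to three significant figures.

βl = 2π × 0.35 = 126°
tan(βl) = tan(126°) = -1.38
Z_in = Z_0·(Z_L + jZ_0·tanβl)/(Z_0 + jZ_L·tanβl)
     = 50·(86.3 − j68.8)/(50 − j119)

Z_in ≈ 37.6 + j20.5 Ω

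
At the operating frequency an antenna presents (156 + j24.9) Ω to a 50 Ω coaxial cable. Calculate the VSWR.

VSWR ≈ 3.21

Γ = (Z_L − Z_0)/(Z_L + Z_0) = (106 + j24.9)/(206 + j24.9)
|Γ| = 109/207 = 0.525
VSWR = (1 + |Γ|)/(1 − |Γ|) = 1.52/0.475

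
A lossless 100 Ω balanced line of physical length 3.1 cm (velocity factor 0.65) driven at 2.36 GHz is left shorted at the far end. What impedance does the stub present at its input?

Z_in ≈ −j99.8 Ω

λ = v/f = 0.65·c / 2.36 GHz = 0.0826 m
βl = 2π·l/λ = 2π × 0.375 = 135°
tan(βl) = -0.998
For a shorted stub, Z_in = jZ_0·tan(βl)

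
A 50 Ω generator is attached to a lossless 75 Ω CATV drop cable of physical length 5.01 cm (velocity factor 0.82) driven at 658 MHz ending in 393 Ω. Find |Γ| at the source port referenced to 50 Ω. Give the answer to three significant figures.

λ = v/f = 0.82·c / 658 MHz = 0.374 m
βl = 2π·l/λ = 2π × 0.134 = 48.2°
tan(βl) = 1.12
Z_in = Z_0·(Z_L + jZ_0·tanβl)/(Z_0 + jZ_L·tanβl) = 25 − j62.7 Ω
Γ_s = (Z_in − Z_s)/(Z_in + Z_s) = (-25 − j62.7)/(75 − j62.7), |Γ_s| = 0.691

|Γ| ≈ 0.691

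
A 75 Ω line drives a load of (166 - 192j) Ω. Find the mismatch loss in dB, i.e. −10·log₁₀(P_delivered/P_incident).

Γ = (91 − j192)/(241 − j192), |Γ| = 0.69
|Γ|² = 0.475, so P_del/P_inc = 1 − |Γ|² = 0.525
ML = −10·log₁₀(1 − |Γ|²)

mismatch loss ≈ 2.8 dB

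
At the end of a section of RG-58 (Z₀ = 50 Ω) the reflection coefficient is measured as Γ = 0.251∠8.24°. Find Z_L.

Z_L = Z_0·(1 + Γ)/(1 − Γ) = 50·(1.25 + j0.036)/(0.752 − j0.036)

Z_L ≈ 82.7 + j6.35 Ω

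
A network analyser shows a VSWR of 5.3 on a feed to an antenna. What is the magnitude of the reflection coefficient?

|Γ| ≈ 0.683

|Γ| = (S − 1)/(S + 1) = (5.3 − 1)/(5.3 + 1) = 4.3/6.3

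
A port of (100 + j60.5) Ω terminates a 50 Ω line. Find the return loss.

RL ≈ 6.28 dB

Γ = (50 + j60.5)/(150 + j60.5), |Γ| = 0.485
RL = −20·log₁₀|Γ| = −20·log₁₀(0.485)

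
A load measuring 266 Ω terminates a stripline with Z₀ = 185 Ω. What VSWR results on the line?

For a purely resistive load, VSWR = R_L/Z_0 or Z_0/R_L (whichever > 1) = 266/185

VSWR ≈ 1.44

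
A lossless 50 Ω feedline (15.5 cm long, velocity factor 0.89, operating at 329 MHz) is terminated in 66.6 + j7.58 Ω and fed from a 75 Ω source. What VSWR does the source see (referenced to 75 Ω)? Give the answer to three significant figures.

λ = v/f = 0.89·c / 329 MHz = 0.812 m
βl = 2π·l/λ = 2π × 0.191 = 68.8°
tan(βl) = 2.57
Z_in = Z_0·(Z_L + jZ_0·tanβl)/(Z_0 + jZ_L·tanβl) = 41.9 − j12 Ω
Γ_s = (Z_in − Z_s)/(Z_in + Z_s) = (-33.1 − j12)/(117 − j12), |Γ_s| = 0.3
VSWR = (1 + |Γ_s|)/(1 − |Γ_s|)

VSWR ≈ 1.86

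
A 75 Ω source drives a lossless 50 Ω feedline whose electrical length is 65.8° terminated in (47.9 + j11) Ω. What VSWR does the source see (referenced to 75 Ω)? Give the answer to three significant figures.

tan(βl) = 2.23
Z_in = Z_0·(Z_L + jZ_0·tanβl)/(Z_0 + jZ_L·tanβl) = 59.3 − j8.26 Ω
Γ_s = (Z_in − Z_s)/(Z_in + Z_s) = (-15.7 − j8.26)/(134 − j8.26), |Γ_s| = 0.132
VSWR = (1 + |Γ_s|)/(1 − |Γ_s|)

VSWR ≈ 1.3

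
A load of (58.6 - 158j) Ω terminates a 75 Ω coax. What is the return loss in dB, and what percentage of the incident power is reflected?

RL ≈ 2.3 dB; 58.9% of incident power reflected

Γ = (-16.4 − j158)/(133.6 − j158), |Γ| = 0.768
RL = −20·log₁₀(0.768) = 2.3 dB
P_refl/P_inc = |Γ|² = 0.589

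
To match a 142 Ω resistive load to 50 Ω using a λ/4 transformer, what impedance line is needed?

Z_qwt ≈ 84.3 Ω

Z_qwt = √(Z_0·R_L) = √(50 × 142) = √7100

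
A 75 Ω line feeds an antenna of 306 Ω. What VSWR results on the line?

VSWR ≈ 4.08

Γ = (306 − 75)/(306 + 75) = 0.606
VSWR = (1 + 0.606)/(1 − 0.606)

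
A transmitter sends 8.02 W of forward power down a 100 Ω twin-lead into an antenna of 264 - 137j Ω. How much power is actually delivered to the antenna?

P_delivered ≈ 5.6 W

|Γ| = |(164 − j137)/(364 − j137)| = 0.549
|Γ|² = 0.302
P_refl = |Γ|²·P_inc = 2.42 W, P_del = (1 − |Γ|²)·P_inc = 5.6 W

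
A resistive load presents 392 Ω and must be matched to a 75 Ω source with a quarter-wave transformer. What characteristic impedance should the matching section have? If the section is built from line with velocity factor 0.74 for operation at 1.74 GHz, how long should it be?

Z_qwt ≈ 171 Ω; length ≈ 3.19 cm

Z_qwt = √(Z_0·R_L) = √(75 × 392) = √29400
λ = 0.74·c/f = 0.128 m, so l = λ/4 = 0.0319 m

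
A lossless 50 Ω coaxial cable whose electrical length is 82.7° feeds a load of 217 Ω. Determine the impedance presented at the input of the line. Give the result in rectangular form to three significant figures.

tan(βl) = tan(82.7°) = 7.81
Z_in = Z_0·(Z_L + jZ_0·tanβl)/(Z_0 + jZ_L·tanβl)
     = 50·(217 + j390)/(50 + j1690)

Z_in ≈ 11.7 − j6.06 Ω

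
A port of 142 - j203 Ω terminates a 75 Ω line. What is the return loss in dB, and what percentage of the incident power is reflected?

RL ≈ 2.86 dB; 51.8% of incident power reflected

Γ = (67 − j203)/(217 − j203), |Γ| = 0.719
RL = −20·log₁₀(0.719) = 2.86 dB
P_refl/P_inc = |Γ|² = 0.518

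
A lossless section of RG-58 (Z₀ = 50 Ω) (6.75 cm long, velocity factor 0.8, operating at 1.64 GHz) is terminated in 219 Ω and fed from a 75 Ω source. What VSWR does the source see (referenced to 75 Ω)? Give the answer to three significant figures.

λ = v/f = 0.8·c / 1.64 GHz = 0.146 m
βl = 2π·l/λ = 2π × 0.461 = 166°
tan(βl) = -0.248
Z_in = Z_0·(Z_L + jZ_0·tanβl)/(Z_0 + jZ_L·tanβl) = 106 + j103 Ω
Γ_s = (Z_in − Z_s)/(Z_in + Z_s) = (31.5 + j103)/(181 + j103), |Γ_s| = 0.518
VSWR = (1 + |Γ_s|)/(1 − |Γ_s|)

VSWR ≈ 3.15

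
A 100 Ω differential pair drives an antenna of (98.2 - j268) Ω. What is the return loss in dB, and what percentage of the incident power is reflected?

Γ = (-1.8 − j268)/(198.2 − j268), |Γ| = 0.804
RL = −20·log₁₀(0.804) = 1.89 dB
P_refl/P_inc = |Γ|² = 0.646

RL ≈ 1.89 dB; 64.6% of incident power reflected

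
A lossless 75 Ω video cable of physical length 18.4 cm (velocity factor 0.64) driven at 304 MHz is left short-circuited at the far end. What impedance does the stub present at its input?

λ = v/f = 0.64·c / 304 MHz = 0.632 m
βl = 2π·l/λ = 2π × 0.291 = 105°
tan(βl) = -3.76
For a short-circuited stub, Z_in = jZ_0·tan(βl)

Z_in ≈ −j282 Ω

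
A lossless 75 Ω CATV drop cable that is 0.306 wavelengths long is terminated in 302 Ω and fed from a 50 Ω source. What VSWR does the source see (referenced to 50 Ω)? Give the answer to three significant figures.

VSWR ≈ 3.11

βl = 2π × 0.306 = 110°
tan(βl) = -2.72
Z_in = Z_0·(Z_L + jZ_0·tanβl)/(Z_0 + jZ_L·tanβl) = 21 + j25.6 Ω
Γ_s = (Z_in − Z_s)/(Z_in + Z_s) = (-29 + j25.6)/(71 + j25.6), |Γ_s| = 0.513
VSWR = (1 + |Γ_s|)/(1 − |Γ_s|)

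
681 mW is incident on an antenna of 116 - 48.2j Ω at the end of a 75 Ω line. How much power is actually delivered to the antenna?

|Γ| = |(41 − j48.2)/(191 − j48.2)| = 0.321
|Γ|² = 0.103
P_refl = |Γ|²·P_inc = 70.3 mW, P_del = (1 − |Γ|²)·P_inc = 611 mW

P_delivered ≈ 611 mW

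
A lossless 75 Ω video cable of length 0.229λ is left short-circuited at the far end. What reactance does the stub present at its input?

X_in ≈ 565 Ω (inductive)

βl = 2π × 0.229 = 82.4°
tan(βl) = 7.53
For a short-circuited stub, Z_in = jZ_0·tan(βl)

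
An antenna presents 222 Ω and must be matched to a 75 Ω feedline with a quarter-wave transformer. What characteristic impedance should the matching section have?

Z_qwt = √(Z_0·R_L) = √(75 × 222) = √16650

Z_qwt ≈ 129 Ω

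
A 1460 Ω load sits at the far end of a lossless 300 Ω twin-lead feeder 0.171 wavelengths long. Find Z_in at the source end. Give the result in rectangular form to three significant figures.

βl = 2π × 0.171 = 61.6°
tan(βl) = tan(61.6°) = 1.85
Z_in = Z_0·(Z_L + jZ_0·tanβl)/(Z_0 + jZ_L·tanβl)
     = 300·(1460 + j554)/(300 + j2700)

Z_in ≈ 78.8 − j154 Ω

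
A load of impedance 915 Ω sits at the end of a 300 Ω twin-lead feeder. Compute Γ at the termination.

Γ = 0.506

Γ = (Z_L − Z_0)/(Z_L + Z_0) = (915 − 300)/(915 + 300) = 615/1215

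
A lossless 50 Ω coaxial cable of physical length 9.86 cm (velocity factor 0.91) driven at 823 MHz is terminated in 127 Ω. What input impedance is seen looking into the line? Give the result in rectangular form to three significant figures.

Z_in ≈ 21.2 + j12.7 Ω

λ = v/f = 0.91·c / 823 MHz = 0.332 m
βl = 2π·l/λ = 2π × 0.297 = 107°
tan(βl) = tan(107°) = -3.27
Z_in = Z_0·(Z_L + jZ_0·tanβl)/(Z_0 + jZ_L·tanβl)
     = 50·(127 − j163)/(50 − j415)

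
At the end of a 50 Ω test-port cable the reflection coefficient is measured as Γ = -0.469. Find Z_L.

Z_L ≈ 18.1 Ω

Z_L = Z_0·(1 + Γ)/(1 − Γ) = 50·(0.531)/(1.47)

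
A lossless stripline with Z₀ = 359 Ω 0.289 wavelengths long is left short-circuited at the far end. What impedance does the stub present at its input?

Z_in ≈ −j1440 Ω

βl = 2π × 0.289 = 104°
tan(βl) = -4
For a short-circuited stub, Z_in = jZ_0·tan(βl)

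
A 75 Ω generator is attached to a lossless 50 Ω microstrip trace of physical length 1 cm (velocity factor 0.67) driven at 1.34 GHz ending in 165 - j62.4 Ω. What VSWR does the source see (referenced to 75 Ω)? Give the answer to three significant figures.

λ = v/f = 0.67·c / 1.34 GHz = 0.15 m
βl = 2π·l/λ = 2π × 0.0667 = 24°
tan(βl) = 0.445
Z_in = Z_0·(Z_L + jZ_0·tanβl)/(Z_0 + jZ_L·tanβl) = 43.2 − j66.6 Ω
Γ_s = (Z_in − Z_s)/(Z_in + Z_s) = (-31.8 − j66.6)/(118 − j66.6), |Γ_s| = 0.544
VSWR = (1 + |Γ_s|)/(1 − |Γ_s|)

VSWR ≈ 3.39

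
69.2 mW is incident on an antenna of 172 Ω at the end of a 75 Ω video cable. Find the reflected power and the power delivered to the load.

Γ = (172 − 75)/(172 + 75) = 0.393
|Γ|² = 0.154
P_refl = |Γ|²·P_inc = 10.7 mW, P_del = (1 − |Γ|²)·P_inc = 58.5 mW

P_reflected ≈ 10.7 mW; P_delivered ≈ 58.5 mW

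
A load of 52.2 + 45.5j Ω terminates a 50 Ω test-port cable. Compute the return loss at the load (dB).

RL ≈ 7.8 dB

Γ = (2.2 + j45.5)/(102.2 + j45.5), |Γ| = 0.407
RL = −20·log₁₀|Γ| = −20·log₁₀(0.407)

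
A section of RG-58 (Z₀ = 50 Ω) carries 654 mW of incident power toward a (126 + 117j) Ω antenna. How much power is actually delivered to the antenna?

P_delivered ≈ 369 mW

|Γ| = |(76 + j117)/(176 + j117)| = 0.66
|Γ|² = 0.436
P_refl = |Γ|²·P_inc = 285 mW, P_del = (1 − |Γ|²)·P_inc = 369 mW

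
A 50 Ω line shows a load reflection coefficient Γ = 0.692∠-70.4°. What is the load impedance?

Z_L = Z_0·(1 + Γ)/(1 − Γ) = 50·(1.23 − j0.652)/(0.768 + j0.652)

Z_L ≈ 25.7 − j64.3 Ω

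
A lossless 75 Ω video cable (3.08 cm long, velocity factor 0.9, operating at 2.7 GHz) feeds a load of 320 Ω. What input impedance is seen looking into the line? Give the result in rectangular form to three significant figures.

Z_in ≈ 20 + j26.8 Ω

λ = v/f = 0.9·c / 2.7 GHz = 0.1 m
βl = 2π·l/λ = 2π × 0.308 = 111°
tan(βl) = tan(111°) = -2.62
Z_in = Z_0·(Z_L + jZ_0·tanβl)/(Z_0 + jZ_L·tanβl)
     = 75·(320 − j197)/(75 − j839)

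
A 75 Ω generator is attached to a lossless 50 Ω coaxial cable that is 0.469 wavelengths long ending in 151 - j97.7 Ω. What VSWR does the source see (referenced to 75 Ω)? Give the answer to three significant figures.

βl = 2π × 0.469 = 169°
tan(βl) = -0.197
Z_in = Z_0·(Z_L + jZ_0·tanβl)/(Z_0 + jZ_L·tanβl) = 214 + j32.6 Ω
Γ_s = (Z_in − Z_s)/(Z_in + Z_s) = (139 + j32.6)/(289 + j32.6), |Γ_s| = 0.491
VSWR = (1 + |Γ_s|)/(1 − |Γ_s|)

VSWR ≈ 2.93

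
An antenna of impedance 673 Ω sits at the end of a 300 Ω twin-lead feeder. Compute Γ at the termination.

Γ = 0.383

Γ = (Z_L − Z_0)/(Z_L + Z_0) = (673 − 300)/(673 + 300) = 373/973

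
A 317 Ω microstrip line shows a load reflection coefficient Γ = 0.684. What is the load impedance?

Z_L = Z_0·(1 + Γ)/(1 − Γ) = 317·(1.68)/(0.316)

Z_L ≈ 1690 Ω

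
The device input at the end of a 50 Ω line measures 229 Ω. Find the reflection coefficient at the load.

Γ = 0.642

Γ = (Z_L − Z_0)/(Z_L + Z_0) = (229 − 50)/(229 + 50) = 179/279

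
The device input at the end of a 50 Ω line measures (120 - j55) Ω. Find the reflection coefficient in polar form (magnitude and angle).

Γ ≈ 0.498 ∠ -20.2°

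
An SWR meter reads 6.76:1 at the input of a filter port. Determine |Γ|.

|Γ| ≈ 0.742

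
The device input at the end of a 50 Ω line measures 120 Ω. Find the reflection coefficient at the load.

Γ = 0.412

Γ = (Z_L − Z_0)/(Z_L + Z_0) = (120 − 50)/(120 + 50) = 70/170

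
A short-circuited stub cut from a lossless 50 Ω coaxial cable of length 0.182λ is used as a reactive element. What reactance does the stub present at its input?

X_in ≈ 110 Ω (inductive)

βl = 2π × 0.182 = 65.5°
tan(βl) = 2.2
For a short-circuited stub, Z_in = jZ_0·tan(βl)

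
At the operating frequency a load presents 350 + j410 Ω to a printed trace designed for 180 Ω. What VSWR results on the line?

Γ = (Z_L − Z_0)/(Z_L + Z_0) = (170 + j410)/(530 + j410)
|Γ| = 444/670 = 0.662
VSWR = (1 + |Γ|)/(1 − |Γ|) = 1.66/0.338

VSWR ≈ 4.92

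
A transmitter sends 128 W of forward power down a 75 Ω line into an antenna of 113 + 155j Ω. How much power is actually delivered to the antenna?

|Γ| = |(38 + j155)/(188 + j155)| = 0.655
|Γ|² = 0.429
P_refl = |Γ|²·P_inc = 54.9 W, P_del = (1 − |Γ|²)·P_inc = 73.1 W

P_delivered ≈ 73.1 W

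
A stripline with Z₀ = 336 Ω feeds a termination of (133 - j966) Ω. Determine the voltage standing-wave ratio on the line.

VSWR ≈ 23.8

Γ = (Z_L − Z_0)/(Z_L + Z_0) = (-203 − j966)/(469 − j966)
|Γ| = 987/1070 = 0.919
VSWR = (1 + |Γ|)/(1 − |Γ|) = 1.92/0.0808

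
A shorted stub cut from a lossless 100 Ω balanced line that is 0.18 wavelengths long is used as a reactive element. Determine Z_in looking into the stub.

Z_in ≈ +j213 Ω

βl = 2π × 0.18 = 64.8°
tan(βl) = 2.13
For a shorted stub, Z_in = jZ_0·tan(βl)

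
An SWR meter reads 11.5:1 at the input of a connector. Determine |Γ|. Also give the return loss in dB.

|Γ| ≈ 0.84; return loss ≈ 1.51 dB

|Γ| = (S − 1)/(S + 1) = (11.5 − 1)/(11.5 + 1) = 10.5/12.5
RL = −20·log₁₀|Γ| = −20·log₁₀(0.84)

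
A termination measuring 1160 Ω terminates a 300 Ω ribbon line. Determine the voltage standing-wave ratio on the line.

VSWR ≈ 3.87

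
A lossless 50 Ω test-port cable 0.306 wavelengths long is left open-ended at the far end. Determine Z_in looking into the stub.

βl = 2π × 0.306 = 110°
tan(βl) = -2.72
For an open-ended stub, Z_in = −jZ_0·cot(βl) = −jZ_0/tan(βl)

Z_in ≈ +j18.4 Ω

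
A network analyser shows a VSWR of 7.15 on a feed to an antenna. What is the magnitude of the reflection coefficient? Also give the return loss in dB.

|Γ| ≈ 0.755; return loss ≈ 2.45 dB

|Γ| = (S − 1)/(S + 1) = (7.15 − 1)/(7.15 + 1) = 6.15/8.15
RL = −20·log₁₀|Γ| = −20·log₁₀(0.755)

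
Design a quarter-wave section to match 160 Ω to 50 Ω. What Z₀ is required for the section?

Z_qwt = √(Z_0·R_L) = √(50 × 160) = √8000

Z_qwt ≈ 89.4 Ω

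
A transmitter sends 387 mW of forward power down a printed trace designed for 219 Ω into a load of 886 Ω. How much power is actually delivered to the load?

P_delivered ≈ 246 mW

Γ = (886 − 219)/(886 + 219) = 0.604
|Γ|² = 0.364
P_refl = |Γ|²·P_inc = 141 mW, P_del = (1 − |Γ|²)·P_inc = 246 mW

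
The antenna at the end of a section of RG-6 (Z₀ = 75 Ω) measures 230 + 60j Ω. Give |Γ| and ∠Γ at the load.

Γ ≈ 0.535 ∠ 10°

Γ = (Z_L − Z_0)/(Z_L + Z_0) = (155 + j60)/(305 + j60)
|Γ| = 166/311 = 0.535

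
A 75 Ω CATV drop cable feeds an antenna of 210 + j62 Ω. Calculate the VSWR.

Γ = (Z_L − Z_0)/(Z_L + Z_0) = (135 + j62)/(285 + j62)
|Γ| = 149/292 = 0.509
VSWR = (1 + |Γ|)/(1 − |Γ|) = 1.51/0.491

VSWR ≈ 3.08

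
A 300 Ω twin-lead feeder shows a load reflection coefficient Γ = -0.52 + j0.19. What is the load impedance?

Z_L = Z_0·(1 + Γ)/(1 − Γ) = 300·(0.48 + j0.19)/(1.52 − j0.19)

Z_L ≈ 88.7 + j48.6 Ω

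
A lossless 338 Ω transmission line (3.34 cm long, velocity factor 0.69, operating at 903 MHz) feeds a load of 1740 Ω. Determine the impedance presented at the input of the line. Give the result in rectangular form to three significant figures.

λ = v/f = 0.69·c / 903 MHz = 0.229 m
βl = 2π·l/λ = 2π × 0.146 = 52.5°
tan(βl) = tan(52.5°) = 1.3
Z_in = Z_0·(Z_L + jZ_0·tanβl)/(Z_0 + jZ_L·tanβl)
     = 338·(1740 + j440)/(338 + j2260)

Z_in ≈ 102 − j245 Ω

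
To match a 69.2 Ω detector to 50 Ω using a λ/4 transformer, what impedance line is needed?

Z_qwt ≈ 58.8 Ω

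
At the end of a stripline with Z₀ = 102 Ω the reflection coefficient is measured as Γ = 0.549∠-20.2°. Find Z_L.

Z_L ≈ 263 − j143 Ω

Z_L = Z_0·(1 + Γ)/(1 − Γ) = 102·(1.52 − j0.19)/(0.485 + j0.19)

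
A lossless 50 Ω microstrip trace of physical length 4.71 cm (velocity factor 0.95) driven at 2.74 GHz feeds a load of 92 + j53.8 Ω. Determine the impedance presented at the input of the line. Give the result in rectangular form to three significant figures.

Z_in ≈ 48.3 + j49.4 Ω

λ = v/f = 0.95·c / 2.74 GHz = 0.104 m
βl = 2π·l/λ = 2π × 0.453 = 163°
tan(βl) = tan(163°) = -0.305
Z_in = Z_0·(Z_L + jZ_0·tanβl)/(Z_0 + jZ_L·tanβl)
     = 50·(92 + j38.5)/(66.4 − j28.1)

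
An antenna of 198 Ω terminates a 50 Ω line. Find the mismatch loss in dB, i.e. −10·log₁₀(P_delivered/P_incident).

Γ = (198 − 50)/(198 + 50) = 0.597
|Γ|² = 0.356, so P_del/P_inc = 1 − |Γ|² = 0.644
ML = −10·log₁₀(1 − |Γ|²)

mismatch loss ≈ 1.91 dB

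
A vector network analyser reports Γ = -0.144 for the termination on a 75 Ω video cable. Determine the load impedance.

Z_L ≈ 56.1 Ω

Z_L = Z_0·(1 + Γ)/(1 − Γ) = 75·(0.856)/(1.14)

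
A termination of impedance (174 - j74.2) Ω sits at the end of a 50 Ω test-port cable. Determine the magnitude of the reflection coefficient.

Γ = (Z_L − Z_0)/(Z_L + Z_0) = (124 − j74.2)/(224 − j74.2)
|Γ| = 145/236

|Γ| ≈ 0.612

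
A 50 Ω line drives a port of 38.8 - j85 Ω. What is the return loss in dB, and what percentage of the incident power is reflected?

Γ = (-11.2 − j85)/(88.8 − j85), |Γ| = 0.697
RL = −20·log₁₀(0.697) = 3.13 dB
P_refl/P_inc = |Γ|² = 0.486

RL ≈ 3.13 dB; 48.6% of incident power reflected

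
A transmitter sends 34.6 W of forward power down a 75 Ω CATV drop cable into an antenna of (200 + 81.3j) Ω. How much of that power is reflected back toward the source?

P_reflected ≈ 9.36 W

|Γ| = |(125 + j81.3)/(275 + j81.3)| = 0.52
|Γ|² = 0.27
P_refl = |Γ|²·P_inc = 9.36 W, P_del = (1 − |Γ|²)·P_inc = 25.2 W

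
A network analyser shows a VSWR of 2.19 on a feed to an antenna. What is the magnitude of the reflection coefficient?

|Γ| ≈ 0.373

|Γ| = (S − 1)/(S + 1) = (2.19 − 1)/(2.19 + 1) = 1.19/3.19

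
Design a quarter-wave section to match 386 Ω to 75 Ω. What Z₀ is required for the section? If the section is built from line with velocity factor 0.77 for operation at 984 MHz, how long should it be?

Z_qwt ≈ 170 Ω; length ≈ 5.87 cm

Z_qwt = √(Z_0·R_L) = √(75 × 386) = √28950
λ = 0.77·c/f = 0.235 m, so l = λ/4 = 0.0587 m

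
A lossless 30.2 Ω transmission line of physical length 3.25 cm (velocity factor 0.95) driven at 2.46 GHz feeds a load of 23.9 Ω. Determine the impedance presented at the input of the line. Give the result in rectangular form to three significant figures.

λ = v/f = 0.95·c / 2.46 GHz = 0.116 m
βl = 2π·l/λ = 2π × 0.281 = 101°
tan(βl) = tan(101°) = -5.15
Z_in = Z_0·(Z_L + jZ_0·tanβl)/(Z_0 + jZ_L·tanβl)
     = 30.2·(23.9 − j156)/(30.2 − j123)

Z_in ≈ 37.4 − j3.3 Ω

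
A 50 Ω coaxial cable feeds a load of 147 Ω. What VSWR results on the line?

VSWR ≈ 2.94

Γ = (147 − 50)/(147 + 50) = 0.492
VSWR = (1 + 0.492)/(1 − 0.492)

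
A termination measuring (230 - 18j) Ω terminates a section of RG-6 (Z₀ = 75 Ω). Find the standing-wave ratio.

Γ = (Z_L − Z_0)/(Z_L + Z_0) = (155 − j18)/(305 − j18)
|Γ| = 156/306 = 0.511
VSWR = (1 + |Γ|)/(1 − |Γ|) = 1.51/0.489

VSWR ≈ 3.09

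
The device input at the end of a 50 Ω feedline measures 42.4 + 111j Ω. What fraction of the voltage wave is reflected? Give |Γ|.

|Γ| ≈ 0.77

Γ = (Z_L − Z_0)/(Z_L + Z_0) = (-7.6 + j111)/(92.4 + j111)
|Γ| = 111/144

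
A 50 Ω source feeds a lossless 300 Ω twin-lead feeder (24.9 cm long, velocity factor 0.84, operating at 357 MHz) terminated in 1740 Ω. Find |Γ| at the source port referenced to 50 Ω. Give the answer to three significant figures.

|Γ| ≈ 0.865

λ = v/f = 0.84·c / 357 MHz = 0.706 m
βl = 2π·l/λ = 2π × 0.353 = 127°
tan(βl) = -1.33
Z_in = Z_0·(Z_L + jZ_0·tanβl)/(Z_0 + jZ_L·tanβl) = 79.7 + j216 Ω
Γ_s = (Z_in − Z_s)/(Z_in + Z_s) = (29.7 + j216)/(130 + j216), |Γ_s| = 0.865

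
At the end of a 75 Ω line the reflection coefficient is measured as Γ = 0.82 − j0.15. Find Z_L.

Z_L ≈ 417 − j410 Ω

Z_L = Z_0·(1 + Γ)/(1 − Γ) = 75·(1.82 − j0.15)/(0.18 + j0.15)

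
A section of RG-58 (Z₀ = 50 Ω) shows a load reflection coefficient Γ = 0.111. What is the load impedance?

Z_L = Z_0·(1 + Γ)/(1 − Γ) = 50·(1.11)/(0.889)

Z_L ≈ 62.5 Ω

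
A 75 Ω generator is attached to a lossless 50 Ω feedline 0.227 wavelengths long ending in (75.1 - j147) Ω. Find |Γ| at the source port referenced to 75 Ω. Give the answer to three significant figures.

βl = 2π × 0.227 = 81.7°
tan(βl) = 6.87
Z_in = Z_0·(Z_L + jZ_0·tanβl)/(Z_0 + jZ_L·tanβl) = 6.51 + j6.1 Ω
Γ_s = (Z_in − Z_s)/(Z_in + Z_s) = (-68.5 + j6.1)/(81.5 + j6.1), |Γ_s| = 0.841

|Γ| ≈ 0.841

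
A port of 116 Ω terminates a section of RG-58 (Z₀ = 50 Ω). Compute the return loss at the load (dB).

Γ = (116 − 50)/(116 + 50) = 0.398
RL = −20·log₁₀|Γ| = −20·log₁₀(0.398)

RL ≈ 8.01 dB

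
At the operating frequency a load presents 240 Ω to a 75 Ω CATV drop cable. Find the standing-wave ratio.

VSWR ≈ 3.2

Γ = (240 − 75)/(240 + 75) = 0.524
VSWR = (1 + 0.524)/(1 − 0.524)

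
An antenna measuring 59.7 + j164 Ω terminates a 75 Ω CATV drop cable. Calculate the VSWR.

VSWR ≈ 7.93

Γ = (Z_L − Z_0)/(Z_L + Z_0) = (-15.3 + j164)/(134.7 + j164)
|Γ| = 165/212 = 0.776
VSWR = (1 + |Γ|)/(1 − |Γ|) = 1.78/0.224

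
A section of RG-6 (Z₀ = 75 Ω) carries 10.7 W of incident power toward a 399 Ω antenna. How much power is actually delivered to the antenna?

Γ = (399 − 75)/(399 + 75) = 0.684
|Γ|² = 0.467
P_refl = |Γ|²·P_inc = 5 W, P_del = (1 − |Γ|²)·P_inc = 5.7 W

P_delivered ≈ 5.7 W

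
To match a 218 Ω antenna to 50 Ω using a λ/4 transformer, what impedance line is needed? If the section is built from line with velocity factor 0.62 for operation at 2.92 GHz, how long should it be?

Z_qwt = √(Z_0·R_L) = √(50 × 218) = √10900
λ = 0.62·c/f = 0.0637 m, so l = λ/4 = 0.0159 m

Z_qwt ≈ 104 Ω; length ≈ 1.59 cm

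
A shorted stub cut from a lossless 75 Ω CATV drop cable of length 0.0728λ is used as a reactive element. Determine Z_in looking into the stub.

Z_in ≈ +j36.9 Ω

βl = 2π × 0.0728 = 26.2°
tan(βl) = 0.492
For a shorted stub, Z_in = jZ_0·tan(βl)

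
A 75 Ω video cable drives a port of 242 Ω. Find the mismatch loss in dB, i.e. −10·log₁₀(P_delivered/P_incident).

Γ = (242 − 75)/(242 + 75) = 0.527
|Γ|² = 0.278, so P_del/P_inc = 1 − |Γ|² = 0.722
ML = −10·log₁₀(1 − |Γ|²)

mismatch loss ≈ 1.41 dB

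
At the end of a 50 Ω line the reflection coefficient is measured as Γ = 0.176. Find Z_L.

Z_L = Z_0·(1 + Γ)/(1 − Γ) = 50·(1.18)/(0.824)

Z_L ≈ 71.4 Ω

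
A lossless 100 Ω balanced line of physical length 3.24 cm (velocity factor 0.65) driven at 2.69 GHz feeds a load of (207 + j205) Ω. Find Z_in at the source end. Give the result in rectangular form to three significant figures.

Z_in ≈ 67.4 + j128 Ω

λ = v/f = 0.65·c / 2.69 GHz = 0.0725 m
βl = 2π·l/λ = 2π × 0.447 = 161°
tan(βl) = tan(161°) = -0.346
Z_in = Z_0·(Z_L + jZ_0·tanβl)/(Z_0 + jZ_L·tanβl)
     = 100·(207 + j170)/(171 − j71.7)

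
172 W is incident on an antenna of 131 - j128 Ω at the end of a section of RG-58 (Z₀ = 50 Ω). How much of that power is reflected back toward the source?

P_reflected ≈ 80.3 W

|Γ| = |(81 − j128)/(181 − j128)| = 0.683
|Γ|² = 0.467
P_refl = |Γ|²·P_inc = 80.3 W, P_del = (1 − |Γ|²)·P_inc = 91.7 W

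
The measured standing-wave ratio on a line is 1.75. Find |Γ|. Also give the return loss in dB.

|Γ| ≈ 0.273; return loss ≈ 11.3 dB

|Γ| = (S − 1)/(S + 1) = (1.75 − 1)/(1.75 + 1) = 0.75/2.75
RL = −20·log₁₀|Γ| = −20·log₁₀(0.273)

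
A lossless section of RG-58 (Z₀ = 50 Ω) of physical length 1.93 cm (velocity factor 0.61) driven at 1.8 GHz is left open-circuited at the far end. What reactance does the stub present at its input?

X_in ≈ -19.9 Ω (capacitive)

λ = v/f = 0.61·c / 1.8 GHz = 0.102 m
βl = 2π·l/λ = 2π × 0.19 = 68.3°
tan(βl) = 2.52
For an open-circuited stub, Z_in = −jZ_0·cot(βl) = −jZ_0/tan(βl)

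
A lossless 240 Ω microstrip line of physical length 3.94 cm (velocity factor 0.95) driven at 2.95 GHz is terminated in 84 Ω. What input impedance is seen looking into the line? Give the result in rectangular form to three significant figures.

Z_in ≈ 114 − j131 Ω

λ = v/f = 0.95·c / 2.95 GHz = 0.0966 m
βl = 2π·l/λ = 2π × 0.408 = 147°
tan(βl) = tan(147°) = -0.654
Z_in = Z_0·(Z_L + jZ_0·tanβl)/(Z_0 + jZ_L·tanβl)
     = 240·(84 − j157)/(240 − j54.9)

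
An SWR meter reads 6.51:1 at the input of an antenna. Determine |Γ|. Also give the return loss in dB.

|Γ| = (S − 1)/(S + 1) = (6.51 − 1)/(6.51 + 1) = 5.51/7.51
RL = −20·log₁₀|Γ| = −20·log₁₀(0.734)

|Γ| ≈ 0.734; return loss ≈ 2.69 dB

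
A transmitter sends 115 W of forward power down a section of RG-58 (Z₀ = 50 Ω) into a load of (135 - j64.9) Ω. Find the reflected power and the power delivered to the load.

P_reflected ≈ 34.2 W; P_delivered ≈ 80.8 W

|Γ| = |(85 − j64.9)/(185 − j64.9)| = 0.545
|Γ|² = 0.298
P_refl = |Γ|²·P_inc = 34.2 W, P_del = (1 − |Γ|²)·P_inc = 80.8 W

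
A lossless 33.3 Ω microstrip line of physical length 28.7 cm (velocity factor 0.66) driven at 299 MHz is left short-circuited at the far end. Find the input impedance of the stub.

Z_in ≈ −j14.8 Ω

λ = v/f = 0.66·c / 299 MHz = 0.662 m
βl = 2π·l/λ = 2π × 0.433 = 156°
tan(βl) = -0.445
For a short-circuited stub, Z_in = jZ_0·tan(βl)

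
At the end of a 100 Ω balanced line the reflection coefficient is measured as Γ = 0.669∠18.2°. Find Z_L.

Z_L ≈ 313 + j237 Ω

Z_L = Z_0·(1 + Γ)/(1 − Γ) = 100·(1.64 + j0.209)/(0.364 − j0.209)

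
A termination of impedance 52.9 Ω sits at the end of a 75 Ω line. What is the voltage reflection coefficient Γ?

Γ = -0.173

Γ = (Z_L − Z_0)/(Z_L + Z_0) = (52.9 − 75)/(52.9 + 75) = -22.1/127.9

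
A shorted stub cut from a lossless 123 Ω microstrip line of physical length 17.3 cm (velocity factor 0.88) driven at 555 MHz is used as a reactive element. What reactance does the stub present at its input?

X_in ≈ -142 Ω (capacitive)

λ = v/f = 0.88·c / 555 MHz = 0.476 m
βl = 2π·l/λ = 2π × 0.364 = 131°
tan(βl) = -1.15
For a shorted stub, Z_in = jZ_0·tan(βl)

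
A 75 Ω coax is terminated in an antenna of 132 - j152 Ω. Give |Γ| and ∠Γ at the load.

Γ = (Z_L − Z_0)/(Z_L + Z_0) = (57 − j152)/(207 − j152)
|Γ| = 162/257 = 0.632

Γ ≈ 0.632 ∠ -33.2°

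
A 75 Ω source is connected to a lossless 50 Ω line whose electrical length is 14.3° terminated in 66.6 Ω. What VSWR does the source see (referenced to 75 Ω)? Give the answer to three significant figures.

tan(βl) = 0.255
Z_in = Z_0·(Z_L + jZ_0·tanβl)/(Z_0 + jZ_L·tanβl) = 63.6 − j8.85 Ω
Γ_s = (Z_in − Z_s)/(Z_in + Z_s) = (-11.4 − j8.85)/(139 − j8.85), |Γ_s| = 0.104
VSWR = (1 + |Γ_s|)/(1 − |Γ_s|)

VSWR ≈ 1.23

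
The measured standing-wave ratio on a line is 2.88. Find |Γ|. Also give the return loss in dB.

|Γ| ≈ 0.485; return loss ≈ 6.29 dB

|Γ| = (S − 1)/(S + 1) = (2.88 − 1)/(2.88 + 1) = 1.88/3.88
RL = −20·log₁₀|Γ| = −20·log₁₀(0.485)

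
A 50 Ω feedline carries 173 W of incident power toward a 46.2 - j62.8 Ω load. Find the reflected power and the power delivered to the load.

|Γ| = |(-3.8 − j62.8)/(96.2 − j62.8)| = 0.548
|Γ|² = 0.3
P_refl = |Γ|²·P_inc = 51.9 W, P_del = (1 − |Γ|²)·P_inc = 121 W

P_reflected ≈ 51.9 W; P_delivered ≈ 121 W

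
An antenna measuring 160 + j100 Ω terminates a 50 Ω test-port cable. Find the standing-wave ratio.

VSWR ≈ 4.54

Γ = (Z_L − Z_0)/(Z_L + Z_0) = (110 + j100)/(210 + j100)
|Γ| = 149/233 = 0.639
VSWR = (1 + |Γ|)/(1 − |Γ|) = 1.64/0.361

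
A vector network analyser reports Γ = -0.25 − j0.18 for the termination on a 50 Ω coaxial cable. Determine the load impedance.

Z_L = Z_0·(1 + Γ)/(1 − Γ) = 50·(0.75 − j0.18)/(1.25 + j0.18)

Z_L ≈ 28.4 − j11.3 Ω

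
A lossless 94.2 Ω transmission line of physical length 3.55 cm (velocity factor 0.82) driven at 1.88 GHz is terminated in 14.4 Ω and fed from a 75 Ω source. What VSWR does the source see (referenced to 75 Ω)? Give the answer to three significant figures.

λ = v/f = 0.82·c / 1.88 GHz = 0.131 m
βl = 2π·l/λ = 2π × 0.271 = 97.7°
tan(βl) = -7.43
Z_in = Z_0·(Z_L + jZ_0·tanβl)/(Z_0 + jZ_L·tanβl) = 353 − j299 Ω
Γ_s = (Z_in − Z_s)/(Z_in + Z_s) = (278 − j299)/(428 − j299), |Γ_s| = 0.782
VSWR = (1 + |Γ_s|)/(1 − |Γ_s|)

VSWR ≈ 8.16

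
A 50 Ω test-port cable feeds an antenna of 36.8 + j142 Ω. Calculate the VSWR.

VSWR ≈ 13

Γ = (Z_L − Z_0)/(Z_L + Z_0) = (-13.2 + j142)/(86.8 + j142)
|Γ| = 143/166 = 0.857
VSWR = (1 + |Γ|)/(1 − |Γ|) = 1.86/0.143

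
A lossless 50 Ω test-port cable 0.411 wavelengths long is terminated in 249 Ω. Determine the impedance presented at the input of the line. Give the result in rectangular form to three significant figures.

βl = 2π × 0.411 = 148°
tan(βl) = tan(148°) = -0.626
Z_in = Z_0·(Z_L + jZ_0·tanβl)/(Z_0 + jZ_L·tanβl)
     = 50·(249 − j31.3)/(50 − j156)

Z_in ≈ 32.3 + j69.5 Ω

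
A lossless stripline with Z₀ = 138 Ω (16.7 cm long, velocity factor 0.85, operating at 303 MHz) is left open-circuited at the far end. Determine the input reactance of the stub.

λ = v/f = 0.85·c / 303 MHz = 0.842 m
βl = 2π·l/λ = 2π × 0.198 = 71.4°
tan(βl) = 2.98
For an open-circuited stub, Z_in = −jZ_0·cot(βl) = −jZ_0/tan(βl)

X_in ≈ -46.3 Ω (capacitive)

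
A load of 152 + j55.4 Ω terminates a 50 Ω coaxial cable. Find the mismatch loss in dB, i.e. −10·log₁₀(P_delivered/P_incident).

Γ = (102 + j55.4)/(202 + j55.4), |Γ| = 0.554
|Γ|² = 0.307, so P_del/P_inc = 1 − |Γ|² = 0.693
ML = −10·log₁₀(1 − |Γ|²)

mismatch loss ≈ 1.59 dB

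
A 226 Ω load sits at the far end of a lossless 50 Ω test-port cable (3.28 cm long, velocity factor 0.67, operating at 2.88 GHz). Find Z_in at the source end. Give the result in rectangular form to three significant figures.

Z_in ≈ 134 + j106 Ω

λ = v/f = 0.67·c / 2.88 GHz = 0.0698 m
βl = 2π·l/λ = 2π × 0.47 = 169°
tan(βl) = tan(169°) = -0.191
Z_in = Z_0·(Z_L + jZ_0·tanβl)/(Z_0 + jZ_L·tanβl)
     = 50·(226 − j9.55)/(50 − j43.2)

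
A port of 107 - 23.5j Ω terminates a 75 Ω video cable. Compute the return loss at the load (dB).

Γ = (32 − j23.5)/(182 − j23.5), |Γ| = 0.216
RL = −20·log₁₀|Γ| = −20·log₁₀(0.216)

RL ≈ 13.3 dB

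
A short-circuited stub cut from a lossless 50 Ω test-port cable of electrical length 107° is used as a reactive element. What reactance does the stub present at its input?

X_in ≈ -164 Ω (capacitive)

tan(βl) = -3.27
For a short-circuited stub, Z_in = jZ_0·tan(βl)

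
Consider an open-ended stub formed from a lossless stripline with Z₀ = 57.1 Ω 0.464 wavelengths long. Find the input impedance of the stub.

βl = 2π × 0.464 = 167°
tan(βl) = -0.23
For an open-ended stub, Z_in = −jZ_0·cot(βl) = −jZ_0/tan(βl)

Z_in ≈ +j248 Ω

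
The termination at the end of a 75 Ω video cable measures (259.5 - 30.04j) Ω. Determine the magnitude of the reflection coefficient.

|Γ| ≈ 0.557

Γ = (Z_L − Z_0)/(Z_L + Z_0) = (184.5 − j30.04)/(334.5 − j30.04)
|Γ| = 187/336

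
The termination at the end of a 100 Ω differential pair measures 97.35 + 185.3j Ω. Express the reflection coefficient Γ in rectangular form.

Γ ≈ 0.461 + j0.506

Γ = (Z_L − Z_0)/(Z_L + Z_0) = (-2.65 + j185.3)/(197.3 + j185.3)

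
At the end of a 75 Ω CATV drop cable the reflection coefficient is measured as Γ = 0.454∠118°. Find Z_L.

Z_L ≈ 36.5 + j36.8 Ω

Z_L = Z_0·(1 + Γ)/(1 − Γ) = 75·(0.787 + j0.401)/(1.21 − j0.401)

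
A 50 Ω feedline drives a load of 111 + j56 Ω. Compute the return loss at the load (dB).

Γ = (61 + j56)/(161 + j56), |Γ| = 0.486
RL = −20·log₁₀|Γ| = −20·log₁₀(0.486)

RL ≈ 6.27 dB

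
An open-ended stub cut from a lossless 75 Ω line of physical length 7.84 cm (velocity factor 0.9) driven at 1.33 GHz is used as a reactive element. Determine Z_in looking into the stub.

λ = v/f = 0.9·c / 1.33 GHz = 0.203 m
βl = 2π·l/λ = 2π × 0.386 = 139°
tan(βl) = -0.868
For an open-ended stub, Z_in = −jZ_0·cot(βl) = −jZ_0/tan(βl)

Z_in ≈ +j86.4 Ω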